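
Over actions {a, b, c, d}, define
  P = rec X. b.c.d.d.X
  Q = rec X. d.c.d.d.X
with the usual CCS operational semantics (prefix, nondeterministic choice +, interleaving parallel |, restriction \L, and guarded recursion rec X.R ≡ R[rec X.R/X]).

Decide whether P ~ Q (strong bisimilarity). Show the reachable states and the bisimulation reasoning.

Reachable graph of P (4 states):
  u0 = rec X. b.c.d.d.X :: —b→ u1
  u1 = c.d.d.(rec X. b.c.d.d.X) :: —c→ u2
  u2 = d.d.(rec X. b.c.d.d.X) :: —d→ u3
  u3 = d.(rec X. b.c.d.d.X) :: —d→ u0
Reachable graph of Q (4 states):
  v0 = rec X. d.c.d.d.X :: —d→ v1
  v1 = c.d.d.(rec X. d.c.d.d.X) :: —c→ v2
  v2 = d.d.(rec X. d.c.d.d.X) :: —d→ v3
  v3 = d.(rec X. d.c.d.d.X) :: —d→ v0
Bisimilarity quotient blocks:
  B0 = {u0}
  B1 = {u1}
  B2 = {u2}
  B3 = {u3}
  B4 = {v0}
  B5 = {v1}
  B6 = {v2}
  B7 = {v3}
u0 ∈ B0, v0 ∈ B4 → different blocks

P ≁ Q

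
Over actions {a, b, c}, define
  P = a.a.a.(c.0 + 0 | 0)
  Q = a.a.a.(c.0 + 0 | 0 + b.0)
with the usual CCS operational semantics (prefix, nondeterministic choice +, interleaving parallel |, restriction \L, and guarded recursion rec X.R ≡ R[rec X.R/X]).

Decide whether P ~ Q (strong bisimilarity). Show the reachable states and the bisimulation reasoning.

P ≁ Q

P's transition system — 5 states:
  s0 = a.a.a.(c.0 + 0 | 0) :: ··a··> s1
  s1 = a.a.(c.0 + 0 | 0) :: ··a··> s2
  s2 = a.(c.0 + 0 | 0) :: ··a··> s3
  s3 = c.0 + 0 | 0 :: ··c··> s4
  s4 = 0 :: stopped
Q's transition system — 5 states:
  t0 = a.a.a.(c.0 + 0 | 0 + b.0) :: ··a··> t1
  t1 = a.a.(c.0 + 0 | 0 + b.0) :: ··a··> t2
  t2 = a.(c.0 + 0 | 0 + b.0) :: ··a··> t3
  t3 = c.0 + 0 | 0 + b.0 :: ··b··> t4, ··c··> t4
  t4 = 0 :: stopped
Coarsest stable partition (strong bisimilarity classes):
  B0 = {s0}
  B1 = {s1}
  B2 = {s2}
  B3 = {s3}
  B4 = {s4, t4}
  B5 = {t0}
  B6 = {t1}
  B7 = {t2}
  B8 = {t3}
s0 ∈ B0, t0 ∈ B5 → different blocks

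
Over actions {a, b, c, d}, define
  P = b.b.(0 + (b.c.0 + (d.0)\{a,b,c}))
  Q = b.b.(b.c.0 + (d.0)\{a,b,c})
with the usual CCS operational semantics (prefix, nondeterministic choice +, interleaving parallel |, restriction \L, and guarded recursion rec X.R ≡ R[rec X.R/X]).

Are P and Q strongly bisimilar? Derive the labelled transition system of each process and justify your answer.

P ~ Q

LTS(P): 6 reachable states
  p0 = b.b.(0 + (b.c.0 + (d.0)\{a,b,c})) → —b→ p1
  p1 = b.(0 + (b.c.0 + (d.0)\{a,b,c})) → —b→ p2
  p2 = 0 + (b.c.0 + (d.0)\{a,b,c}) → —b→ p3, —d→ p4
  p3 = c.0 → —c→ p5
  p4 = 0\{a,b,c} → deadlocked
  p5 = 0 → deadlocked
LTS(Q): 6 reachable states
  q0 = b.b.(b.c.0 + (d.0)\{a,b,c}) → —b→ q1
  q1 = b.(b.c.0 + (d.0)\{a,b,c}) → —b→ q2
  q2 = b.c.0 + (d.0)\{a,b,c} → —b→ q3, —d→ q4
  q3 = c.0 → —c→ q5
  q4 = 0\{a,b,c} → deadlocked
  q5 = 0 → deadlocked
Coarsest stable partition (strong bisimilarity classes):
  B0 = {p0, q0}
  B1 = {p1, q1}
  B2 = {p2, q2}
  B3 = {p3, q3}
  B4 = {p4, p5, q4, q5}
p0 ∈ B0, q0 ∈ B0 → same block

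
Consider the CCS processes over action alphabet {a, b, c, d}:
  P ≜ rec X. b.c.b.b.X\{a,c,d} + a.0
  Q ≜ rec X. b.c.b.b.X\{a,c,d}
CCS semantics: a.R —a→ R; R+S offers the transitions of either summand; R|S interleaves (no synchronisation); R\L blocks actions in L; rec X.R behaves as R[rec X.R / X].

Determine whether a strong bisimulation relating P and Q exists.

not bisimilar

P's transition system — 7 states:
  s0 = rec X. b.c.b.b.X\{a,c,d} + a.0 ⊢ --a--▸ s1, --b--▸ s2
  s1 = 0 ⊢ ·
  s2 = c.b.b.(rec X. b.c.b.b.X\{a,c,d} + a.0)\{a,c,d} ⊢ --c--▸ s3
  s3 = b.b.(rec X. b.c.b.b.X\{a,c,d} + a.0)\{a,c,d} ⊢ --b--▸ s4
  s4 = b.(rec X. b.c.b.b.X\{a,c,d} + a.0)\{a,c,d} ⊢ --b--▸ s5
  s5 = (rec X. b.c.b.b.X\{a,c,d} + a.0)\{a,c,d} ⊢ --b--▸ s6
  s6 = (c.b.b.(rec X. b.c.b.b.X\{a,c,d} + a.0)\{a,c,d})\{a,c,d} ⊢ ·
Q's transition system — 6 states:
  t0 = rec X. b.c.b.b.X\{a,c,d} ⊢ --b--▸ t1
  t1 = c.b.b.(rec X. b.c.b.b.X\{a,c,d})\{a,c,d} ⊢ --c--▸ t2
  t2 = b.b.(rec X. b.c.b.b.X\{a,c,d})\{a,c,d} ⊢ --b--▸ t3
  t3 = b.(rec X. b.c.b.b.X\{a,c,d})\{a,c,d} ⊢ --b--▸ t4
  t4 = (rec X. b.c.b.b.X\{a,c,d})\{a,c,d} ⊢ --b--▸ t5
  t5 = (c.b.b.(rec X. b.c.b.b.X\{a,c,d})\{a,c,d})\{a,c,d} ⊢ ·
Coarsest stable partition (strong bisimilarity classes):
  B0 = {s0}
  B1 = {s2, t1}
  B2 = {s3, t2}
  B3 = {s4, t3}
  B4 = {s5, t4}
  B5 = {s1, s6, t5}
  B6 = {t0}
s0 ∈ B0, t0 ∈ B6 → different blocks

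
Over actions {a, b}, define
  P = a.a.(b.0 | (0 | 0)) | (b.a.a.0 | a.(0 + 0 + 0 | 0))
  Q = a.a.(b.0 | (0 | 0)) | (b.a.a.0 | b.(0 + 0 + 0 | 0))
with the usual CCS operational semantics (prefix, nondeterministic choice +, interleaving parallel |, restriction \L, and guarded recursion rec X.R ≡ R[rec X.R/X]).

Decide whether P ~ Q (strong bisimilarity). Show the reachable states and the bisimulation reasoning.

Reachable graph of P (32 states):
  u0 = a.a.(b.0 | (0 | 0)) | (b.a.a.0 | a.(0 + 0 + 0 | 0)) → ··a··> u1, ··a··> u2, ··b··> u3
  u1 = a.(b.0 | (0 | 0)) | (b.a.a.0 | a.(0 + 0 + 0 | 0)) → ··a··> u4, ··a··> u5, ··b··> u6
  u2 = a.a.(b.0 | (0 | 0)) | (b.a.a.0 | (0 + 0 + 0 | 0)) → ··a··> u4, ··b··> u7
  u3 = a.a.(b.0 | (0 | 0)) | (a.a.0 | a.(0 + 0 + 0 | 0)) → ··a··> u6, ··a··> u7, ··a··> u8
  u4 = a.(b.0 | (0 | 0)) | (b.a.a.0 | (0 + 0 + 0 | 0)) → ··a··> u9, ··b··> u10
  u5 = b.0 | (0 | 0) | (b.a.a.0 | a.(0 + 0 + 0 | 0)) → ··a··> u9, ··b··> u11, ··b··> u12
  u6 = a.(b.0 | (0 | 0)) | (a.a.0 | a.(0 + 0 + 0 | 0)) → ··a··> u10, ··a··> u12, ··a··> u13
  u7 = a.a.(b.0 | (0 | 0)) | (a.a.0 | (0 + 0 + 0 | 0)) → ··a··> u10, ··a··> u14
  u8 = a.a.(b.0 | (0 | 0)) | (a.0 | a.(0 + 0 + 0 | 0)) → ··a··> u13, ··a··> u14, ··a··> u15
  u9 = b.0 | (0 | 0) | (b.a.a.0 | (0 + 0 + 0 | 0)) → ··b··> u16, ··b··> u17
  u10 = a.(b.0 | (0 | 0)) | (a.a.0 | (0 + 0 + 0 | 0)) → ··a··> u17, ··a··> u18
  u11 = 0 | (0 | 0) | (b.a.a.0 | a.(0 + 0 + 0 | 0)) → ··a··> u16, ··b··> u19
  u12 = b.0 | (0 | 0) | (a.a.0 | a.(0 + 0 + 0 | 0)) → ··a··> u17, ··a··> u20, ··b··> u19
  u13 = a.(b.0 | (0 | 0)) | (a.0 | a.(0 + 0 + 0 | 0)) → ··a··> u18, ··a··> u20, ··a··> u21
  u14 = a.a.(b.0 | (0 | 0)) | (a.0 | (0 + 0 + 0 | 0)) → ··a··> u18, ··a··> u22
  u15 = a.a.(b.0 | (0 | 0)) | (0 | a.(0 + 0 + 0 | 0)) → ··a··> u21, ··a··> u22
  u16 = 0 | (0 | 0) | (b.a.a.0 | (0 + 0 + 0 | 0)) → ··b··> u23
  u17 = b.0 | (0 | 0) | (a.a.0 | (0 + 0 + 0 | 0)) → ··a··> u24, ··b··> u23
  u18 = a.(b.0 | (0 | 0)) | (a.0 | (0 + 0 + 0 | 0)) → ··a··> u24, ··a··> u25
  u19 = 0 | (0 | 0) | (a.a.0 | a.(0 + 0 + 0 | 0)) → ··a··> u23, ··a··> u26
  u20 = b.0 | (0 | 0) | (a.0 | a.(0 + 0 + 0 | 0)) → ··a··> u24, ··a··> u27, ··b··> u26
  u21 = a.(b.0 | (0 | 0)) | (0 | a.(0 + 0 + 0 | 0)) → ··a··> u25, ··a··> u27
  u22 = a.a.(b.0 | (0 | 0)) | (0 | (0 + 0 + 0 | 0)) → ··a··> u25
  u23 = 0 | (0 | 0) | (a.a.0 | (0 + 0 + 0 | 0)) → ··a··> u28
  u24 = b.0 | (0 | 0) | (a.0 | (0 + 0 + 0 | 0)) → ··a··> u29, ··b··> u28
  u25 = a.(b.0 | (0 | 0)) | (0 | (0 + 0 + 0 | 0)) → ··a··> u29
  u26 = 0 | (0 | 0) | (a.0 | a.(0 + 0 + 0 | 0)) → ··a··> u28, ··a··> u30
  u27 = b.0 | (0 | 0) | (0 | a.(0 + 0 + 0 | 0)) → ··a··> u29, ··b··> u30
  u28 = 0 | (0 | 0) | (a.0 | (0 + 0 + 0 | 0)) → ··a··> u31
  u29 = b.0 | (0 | 0) | (0 | (0 + 0 + 0 | 0)) → ··b··> u31
  u30 = 0 | (0 | 0) | (0 | a.(0 + 0 + 0 | 0)) → ··a··> u31
  u31 = 0 | (0 | 0) | (0 | (0 + 0 + 0 | 0)) → deadlocked
Reachable graph of Q (32 states):
  v0 = a.a.(b.0 | (0 | 0)) | (b.a.a.0 | b.(0 + 0 + 0 | 0)) → ··a··> v1, ··b··> v2, ··b··> v3
  v1 = a.(b.0 | (0 | 0)) | (b.a.a.0 | b.(0 + 0 + 0 | 0)) → ··a··> v4, ··b··> v5, ··b··> v6
  v2 = a.a.(b.0 | (0 | 0)) | (a.a.0 | b.(0 + 0 + 0 | 0)) → ··a··> v5, ··a··> v7, ··b··> v8
  v3 = a.a.(b.0 | (0 | 0)) | (b.a.a.0 | (0 + 0 + 0 | 0)) → ··a··> v6, ··b··> v8
  v4 = b.0 | (0 | 0) | (b.a.a.0 | b.(0 + 0 + 0 | 0)) → ··b··> v10, ··b··> v11, ··b··> v9
  v5 = a.(b.0 | (0 | 0)) | (a.a.0 | b.(0 + 0 + 0 | 0)) → ··a··> v10, ··a··> v12, ··b··> v13
  v6 = a.(b.0 | (0 | 0)) | (b.a.a.0 | (0 + 0 + 0 | 0)) → ··a··> v11, ··b··> v13
  v7 = a.a.(b.0 | (0 | 0)) | (a.0 | b.(0 + 0 + 0 | 0)) → ··a··> v12, ··a··> v14, ··b··> v15
  v8 = a.a.(b.0 | (0 | 0)) | (a.a.0 | (0 + 0 + 0 | 0)) → ··a··> v13, ··a··> v15
  v9 = 0 | (0 | 0) | (b.a.a.0 | b.(0 + 0 + 0 | 0)) → ··b··> v16, ··b··> v17
  v10 = b.0 | (0 | 0) | (a.a.0 | b.(0 + 0 + 0 | 0)) → ··a··> v18, ··b··> v16, ··b··> v19
  v11 = b.0 | (0 | 0) | (b.a.a.0 | (0 + 0 + 0 | 0)) → ··b··> v17, ··b··> v19
  v12 = a.(b.0 | (0 | 0)) | (a.0 | b.(0 + 0 + 0 | 0)) → ··a··> v18, ··a··> v20, ··b··> v21
  v13 = a.(b.0 | (0 | 0)) | (a.a.0 | (0 + 0 + 0 | 0)) → ··a··> v19, ··a··> v21
  v14 = a.a.(b.0 | (0 | 0)) | (0 | b.(0 + 0 + 0 | 0)) → ··a··> v20, ··b··> v22
  v15 = a.a.(b.0 | (0 | 0)) | (a.0 | (0 + 0 + 0 | 0)) → ··a··> v21, ··a··> v22
  v16 = 0 | (0 | 0) | (a.a.0 | b.(0 + 0 + 0 | 0)) → ··a··> v23, ··b··> v24
  v17 = 0 | (0 | 0) | (b.a.a.0 | (0 + 0 + 0 | 0)) → ··b··> v24
  v18 = b.0 | (0 | 0) | (a.0 | b.(0 + 0 + 0 | 0)) → ··a··> v25, ··b··> v23, ··b··> v26
  v19 = b.0 | (0 | 0) | (a.a.0 | (0 + 0 + 0 | 0)) → ··a··> v26, ··b··> v24
  v20 = a.(b.0 | (0 | 0)) | (0 | b.(0 + 0 + 0 | 0)) → ··a··> v25, ··b··> v27
  v21 = a.(b.0 | (0 | 0)) | (a.0 | (0 + 0 + 0 | 0)) → ··a··> v26, ··a··> v27
  v22 = a.a.(b.0 | (0 | 0)) | (0 | (0 + 0 + 0 | 0)) → ··a··> v27
  v23 = 0 | (0 | 0) | (a.0 | b.(0 + 0 + 0 | 0)) → ··a··> v28, ··b··> v29
  v24 = 0 | (0 | 0) | (a.a.0 | (0 + 0 + 0 | 0)) → ··a··> v29
  v25 = b.0 | (0 | 0) | (0 | b.(0 + 0 + 0 | 0)) → ··b··> v28, ··b··> v30
  v26 = b.0 | (0 | 0) | (a.0 | (0 + 0 + 0 | 0)) → ··a··> v30, ··b··> v29
  v27 = a.(b.0 | (0 | 0)) | (0 | (0 + 0 + 0 | 0)) → ··a··> v30
  v28 = 0 | (0 | 0) | (0 | b.(0 + 0 + 0 | 0)) → ··b··> v31
  v29 = 0 | (0 | 0) | (a.0 | (0 + 0 + 0 | 0)) → ··a··> v31
  v30 = b.0 | (0 | 0) | (0 | (0 + 0 + 0 | 0)) → ··b··> v31
  v31 = 0 | (0 | 0) | (0 | (0 + 0 + 0 | 0)) → deadlocked
Coarsest stable partition (strong bisimilarity classes):
  B0 = {u0}
  B1 = {u3}
  B2 = {u7, u8, v8}
  B3 = {u10, u13, v13}
  B4 = {u18, u21, v21}
  B5 = {u25, v27}
  B6 = {u29, v28, v30}
  B7 = {u31, v31}
  B8 = {u24, u27, v23, v26}
  B9 = {u28, u30, v29}
  B10 = {u17, u20, v16, v19}
  B11 = {u23, u26, v24}
  B12 = {u14, u15, v15}
  B13 = {u22, v22}
  B14 = {u6}
  B15 = {u12}
  B16 = {u19}
  B17 = {u1}
  B18 = {u4, v6}
  B19 = {u9, v11, v9}
  B20 = {u16, v17}
  B21 = {u5}
  B22 = {u11}
  B23 = {u2, v3}
  B24 = {v0}
  B25 = {v1}
  B26 = {v4}
  B27 = {v10}
  B28 = {v18}
  B29 = {v25}
  B30 = {v5}
  B31 = {v12}
  B32 = {v20}
  B33 = {v2}
  B34 = {v7}
  B35 = {v14}
u0 ∈ B0, v0 ∈ B24 → different blocks

NO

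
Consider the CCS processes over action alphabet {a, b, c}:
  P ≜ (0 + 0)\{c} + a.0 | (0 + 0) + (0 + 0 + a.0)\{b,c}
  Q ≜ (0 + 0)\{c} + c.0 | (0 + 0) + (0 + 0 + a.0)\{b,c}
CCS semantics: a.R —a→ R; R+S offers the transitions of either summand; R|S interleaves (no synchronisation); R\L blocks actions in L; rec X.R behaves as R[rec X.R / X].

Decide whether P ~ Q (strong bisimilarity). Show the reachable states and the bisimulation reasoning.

NO

Reachable graph of P (3 states):
  p0 = (0 + 0)\{c} + a.0 | (0 + 0) + (0 + 0 + a.0)\{b,c} has moves ··a··> p1, ··a··> p2
  p1 = 0 | (0 + 0) has moves stopped
  p2 = 0\{b,c} has moves stopped
Reachable graph of Q (3 states):
  q0 = (0 + 0)\{c} + c.0 | (0 + 0) + (0 + 0 + a.0)\{b,c} has moves ··a··> q1, ··c··> q2
  q1 = 0\{b,c} has moves stopped
  q2 = 0 | (0 + 0) has moves stopped
Bisimilarity quotient blocks:
  B0 = {p0}
  B1 = {p1, p2, q1, q2}
  B2 = {q0}
p0 ∈ B0, q0 ∈ B2 → different blocks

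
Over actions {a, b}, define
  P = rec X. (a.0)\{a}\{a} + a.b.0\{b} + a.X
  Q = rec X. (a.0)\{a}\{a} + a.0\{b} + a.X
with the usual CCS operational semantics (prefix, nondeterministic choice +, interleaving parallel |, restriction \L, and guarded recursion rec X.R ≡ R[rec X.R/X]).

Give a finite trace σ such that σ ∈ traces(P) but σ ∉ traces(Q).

Reachable graph of P (3 states):
  p0 = rec X. (a.0)\{a}\{a} + a.b.0\{b} + a.X ⊢ ··a··> p0, ··a··> p1
  p1 = b.0\{b} ⊢ ··b··> p2
  p2 = 0\{b} ⊢ stopped
Reachable graph of Q (2 states):
  q0 = rec X. (a.0)\{a}\{a} + a.0\{b} + a.X ⊢ ··a··> q0, ··a··> q1
  q1 = 0\{b} ⊢ stopped
Run σ = ⟨ab⟩ on P: start {p0}
  [1] a ⇒ {p0, p1}
  [2] b ⇒ {p2}
  P completes σ.
Run σ = ⟨ab⟩ on Q: start {q0}
  [1] a ⇒ {q0, q1}
  [2] b ⇒ ∅ (Q stuck)

ab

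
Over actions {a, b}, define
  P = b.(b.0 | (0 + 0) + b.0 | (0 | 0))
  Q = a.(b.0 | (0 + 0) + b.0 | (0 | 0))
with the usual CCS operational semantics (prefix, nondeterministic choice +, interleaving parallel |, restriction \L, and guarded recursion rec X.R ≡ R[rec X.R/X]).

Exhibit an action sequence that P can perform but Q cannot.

Reachable graph of P (4 states):
  s0 = b.(b.0 | (0 + 0) + b.0 | (0 | 0)) → -b-> s1
  s1 = b.0 | (0 + 0) + b.0 | (0 | 0) → -b-> s2, -b-> s3
  s2 = 0 | (0 + 0) → deadlocked
  s3 = 0 | (0 | 0) → deadlocked
Reachable graph of Q (4 states):
  t0 = a.(b.0 | (0 + 0) + b.0 | (0 | 0)) → -a-> t1
  t1 = b.0 | (0 + 0) + b.0 | (0 | 0) → -b-> t2, -b-> t3
  t2 = 0 | (0 + 0) → deadlocked
  t3 = 0 | (0 | 0) → deadlocked
Trace ⟨b⟩ through P, begin at {s0}:
  [1] b ⇒ {s1}
  — P admits the full trace.
Trace ⟨b⟩ through Q, begin at {t0}:
  [1] b ⇒ no successor for Q

b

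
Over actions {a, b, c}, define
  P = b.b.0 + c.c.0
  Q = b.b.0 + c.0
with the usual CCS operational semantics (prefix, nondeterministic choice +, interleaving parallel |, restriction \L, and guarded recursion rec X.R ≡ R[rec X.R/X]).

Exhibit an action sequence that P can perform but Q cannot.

cc

P's transition system — 4 states:
  s0 = b.b.0 + c.c.0 → --b--▸ s1, --c--▸ s2
  s1 = b.0 → --b--▸ s3
  s2 = c.0 → --c--▸ s3
  s3 = 0 → stopped
Q's transition system — 3 states:
  t0 = b.b.0 + c.0 → --b--▸ t1, --c--▸ t2
  t1 = b.0 → --b--▸ t2
  t2 = 0 → stopped
Executing cc from P (initial set {s0}):
  step 1 (c): {s2}
  step 2 (c): {s3}
  — P admits the full trace.
Executing cc from Q (initial set {t0}):
  step 1 (c): {t2}
  step 2 (c): ∅  — Q cannot continue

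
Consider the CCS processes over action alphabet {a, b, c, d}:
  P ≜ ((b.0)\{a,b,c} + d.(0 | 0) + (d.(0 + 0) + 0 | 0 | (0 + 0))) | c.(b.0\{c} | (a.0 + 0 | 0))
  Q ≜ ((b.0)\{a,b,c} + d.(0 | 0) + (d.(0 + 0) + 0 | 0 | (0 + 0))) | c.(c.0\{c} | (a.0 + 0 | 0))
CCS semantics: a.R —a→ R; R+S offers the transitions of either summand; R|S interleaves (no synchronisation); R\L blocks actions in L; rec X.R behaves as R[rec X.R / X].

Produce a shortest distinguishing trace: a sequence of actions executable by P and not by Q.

cb

LTS(P): 15 reachable states
  s0 = ((b.0)\{a,b,c} + d.(0 | 0) + (d.(0 + 0) + 0 | 0 | (0 + 0))) | c.(b.0\{c} | (a.0 + 0 | 0)) :: -c-> s1, -d-> s2, -d-> s3
  s1 = ((b.0)\{a,b,c} + d.(0 | 0) + (d.(0 + 0) + 0 | 0 | (0 + 0))) | (b.0\{c} | (a.0 + 0 | 0)) :: -a-> s4, -b-> s5, -d-> s6, -d-> s7
  s2 = (0 + 0) | c.(b.0\{c} | (a.0 + 0 | 0)) :: -c-> s6
  s3 = 0 | 0 | c.(b.0\{c} | (a.0 + 0 | 0)) :: -c-> s7
  s4 = ((b.0)\{a,b,c} + d.(0 | 0) + (d.(0 + 0) + 0 | 0 | (0 + 0))) | (b.0\{c} | 0) :: -b-> s8, -d-> s10, -d-> s9
  s5 = ((b.0)\{a,b,c} + d.(0 | 0) + (d.(0 + 0) + 0 | 0 | (0 + 0))) | (0\{c} | (a.0 + 0 | 0)) :: -a-> s8, -d-> s11, -d-> s12
  s6 = (0 + 0) | (b.0\{c} | (a.0 + 0 | 0)) :: -a-> s9, -b-> s11
  s7 = 0 | 0 | (b.0\{c} | (a.0 + 0 | 0)) :: -a-> s10, -b-> s12
  s8 = ((b.0)\{a,b,c} + d.(0 | 0) + (d.(0 + 0) + 0 | 0 | (0 + 0))) | (0\{c} | 0) :: -d-> s13, -d-> s14
  s9 = (0 + 0) | (b.0\{c} | 0) :: -b-> s13
  s10 = 0 | 0 | (b.0\{c} | 0) :: -b-> s14
  s11 = (0 + 0) | (0\{c} | (a.0 + 0 | 0)) :: -a-> s13
  s12 = 0 | 0 | (0\{c} | (a.0 + 0 | 0)) :: -a-> s14
  s13 = (0 + 0) | (0\{c} | 0) :: stopped
  s14 = 0 | 0 | (0\{c} | 0) :: stopped
LTS(Q): 15 reachable states
  t0 = ((b.0)\{a,b,c} + d.(0 | 0) + (d.(0 + 0) + 0 | 0 | (0 + 0))) | c.(c.0\{c} | (a.0 + 0 | 0)) :: -c-> t1, -d-> t2, -d-> t3
  t1 = ((b.0)\{a,b,c} + d.(0 | 0) + (d.(0 + 0) + 0 | 0 | (0 + 0))) | (c.0\{c} | (a.0 + 0 | 0)) :: -a-> t4, -c-> t5, -d-> t6, -d-> t7
  t2 = (0 + 0) | c.(c.0\{c} | (a.0 + 0 | 0)) :: -c-> t6
  t3 = 0 | 0 | c.(c.0\{c} | (a.0 + 0 | 0)) :: -c-> t7
  t4 = ((b.0)\{a,b,c} + d.(0 | 0) + (d.(0 + 0) + 0 | 0 | (0 + 0))) | (c.0\{c} | 0) :: -c-> t8, -d-> t10, -d-> t9
  t5 = ((b.0)\{a,b,c} + d.(0 | 0) + (d.(0 + 0) + 0 | 0 | (0 + 0))) | (0\{c} | (a.0 + 0 | 0)) :: -a-> t8, -d-> t11, -d-> t12
  t6 = (0 + 0) | (c.0\{c} | (a.0 + 0 | 0)) :: -a-> t9, -c-> t11
  t7 = 0 | 0 | (c.0\{c} | (a.0 + 0 | 0)) :: -a-> t10, -c-> t12
  t8 = ((b.0)\{a,b,c} + d.(0 | 0) + (d.(0 + 0) + 0 | 0 | (0 + 0))) | (0\{c} | 0) :: -d-> t13, -d-> t14
  t9 = (0 + 0) | (c.0\{c} | 0) :: -c-> t13
  t10 = 0 | 0 | (c.0\{c} | 0) :: -c-> t14
  t11 = (0 + 0) | (0\{c} | (a.0 + 0 | 0)) :: -a-> t13
  t12 = 0 | 0 | (0\{c} | (a.0 + 0 | 0)) :: -a-> t14
  t13 = (0 + 0) | (0\{c} | 0) :: stopped
  t14 = 0 | 0 | (0\{c} | 0) :: stopped
Executing cb from P (initial set {s0}):
  after c @ step 1: {s1}
  after b @ step 2: {s5}
  ✓ P
Executing cb from Q (initial set {t0}):
  after c @ step 1: {t1}
  after b @ step 2: ∅  — Q cannot continue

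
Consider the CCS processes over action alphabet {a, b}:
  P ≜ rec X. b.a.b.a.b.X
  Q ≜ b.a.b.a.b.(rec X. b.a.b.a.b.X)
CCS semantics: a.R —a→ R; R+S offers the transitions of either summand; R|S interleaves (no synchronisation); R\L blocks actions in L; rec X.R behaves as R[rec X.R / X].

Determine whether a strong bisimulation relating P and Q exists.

YES

P's transition system — 5 states:
  m0 = rec X. b.a.b.a.b.X has moves --b--▸ m1
  m1 = a.b.a.b.(rec X. b.a.b.a.b.X) has moves --a--▸ m2
  m2 = b.a.b.(rec X. b.a.b.a.b.X) has moves --b--▸ m3
  m3 = a.b.(rec X. b.a.b.a.b.X) has moves --a--▸ m4
  m4 = b.(rec X. b.a.b.a.b.X) has moves --b--▸ m0
Q's transition system — 6 states:
  n0 = b.a.b.a.b.(rec X. b.a.b.a.b.X) has moves --b--▸ n1
  n1 = a.b.a.b.(rec X. b.a.b.a.b.X) has moves --a--▸ n2
  n2 = b.a.b.(rec X. b.a.b.a.b.X) has moves --b--▸ n3
  n3 = a.b.(rec X. b.a.b.a.b.X) has moves --a--▸ n4
  n4 = b.(rec X. b.a.b.a.b.X) has moves --b--▸ n5
  n5 = rec X. b.a.b.a.b.X has moves --b--▸ n1
Partition-refinement fixed point:
  B0 = {m0, n0, n5}
  B1 = {m1, n1}
  B2 = {m2, n2}
  B3 = {m3, n3}
  B4 = {m4, n4}
m0 ∈ B0, n0 ∈ B0 → same block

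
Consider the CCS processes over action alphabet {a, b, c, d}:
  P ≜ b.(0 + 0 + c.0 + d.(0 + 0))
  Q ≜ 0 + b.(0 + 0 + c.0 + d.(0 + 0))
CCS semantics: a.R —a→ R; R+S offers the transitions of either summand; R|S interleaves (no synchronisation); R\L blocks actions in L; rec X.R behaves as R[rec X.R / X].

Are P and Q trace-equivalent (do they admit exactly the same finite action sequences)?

YES

LTS(P): 4 reachable states
  u0 = b.(0 + 0 + c.0 + d.(0 + 0)) ⊢ --b--▸ u1
  u1 = 0 + 0 + c.0 + d.(0 + 0) ⊢ --c--▸ u2, --d--▸ u3
  u2 = 0 ⊢ ·
  u3 = 0 + 0 ⊢ ·
LTS(Q): 4 reachable states
  v0 = 0 + b.(0 + 0 + c.0 + d.(0 + 0)) ⊢ --b--▸ v1
  v1 = 0 + 0 + c.0 + d.(0 + 0) ⊢ --c--▸ v2, --d--▸ v3
  v2 = 0 ⊢ ·
  v3 = 0 + 0 ⊢ ·
Partition-refinement fixed point:
  B0 = {u0, v0}
  B1 = {u1, v1}
  B2 = {u2, u3, v2, v3}
u0 ∈ B0, v0 ∈ B0 → same block
Bisimilar ⇒ trace-equivalent.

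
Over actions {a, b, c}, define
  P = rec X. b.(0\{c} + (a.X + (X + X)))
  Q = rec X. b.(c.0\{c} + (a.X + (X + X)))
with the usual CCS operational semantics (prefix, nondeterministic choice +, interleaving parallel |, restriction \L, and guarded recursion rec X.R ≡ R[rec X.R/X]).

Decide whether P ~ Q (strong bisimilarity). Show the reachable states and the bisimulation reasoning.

P's transition system — 2 states:
  m0 = rec X. b.(0\{c} + (a.X + (X + X))) has moves --b--▸ m1
  m1 = 0\{c} + (a.(rec X. b.(0\{c} + (a.X + (X + X)))) + ((rec X. b.(0\{c} + (a.X + (X + X)))) + (rec X. b.(0\{c} + (a.X + (X + X)))))) has moves --a--▸ m0, --b--▸ m1
Q's transition system — 3 states:
  n0 = rec X. b.(c.0\{c} + (a.X + (X + X))) has moves --b--▸ n1
  n1 = c.0\{c} + (a.(rec X. b.(c.0\{c} + (a.X + (X + X)))) + ((rec X. b.(c.0\{c} + (a.X + (X + X)))) + (rec X. b.(c.0\{c} + (a.X + (X + X)))))) has moves --a--▸ n0, --b--▸ n1, --c--▸ n2
  n2 = 0\{c} has moves (no moves)
Bisimilarity quotient blocks:
  B0 = {m0}
  B1 = {m1}
  B2 = {n0}
  B3 = {n1}
  B4 = {n2}
m0 ∈ B0, n0 ∈ B2 → different blocks

P ≁ Q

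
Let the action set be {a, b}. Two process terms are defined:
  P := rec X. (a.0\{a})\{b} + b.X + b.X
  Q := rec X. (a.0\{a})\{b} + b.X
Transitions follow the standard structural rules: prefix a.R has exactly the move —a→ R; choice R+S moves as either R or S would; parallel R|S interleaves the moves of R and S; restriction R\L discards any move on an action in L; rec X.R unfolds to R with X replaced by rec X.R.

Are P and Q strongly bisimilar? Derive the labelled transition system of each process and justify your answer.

P ~ Q

P's transition system — 2 states:
  u0 = rec X. (a.0\{a})\{b} + b.X + b.X has moves ··a··> u1, ··b··> u0
  u1 = 0\{a}\{b} has moves ·
Q's transition system — 2 states:
  v0 = rec X. (a.0\{a})\{b} + b.X has moves ··a··> v1, ··b··> v0
  v1 = 0\{a}\{b} has moves ·
Coarsest stable partition (strong bisimilarity classes):
  B0 = {u0, v0}
  B1 = {u1, v1}
u0 ∈ B0, v0 ∈ B0 → same block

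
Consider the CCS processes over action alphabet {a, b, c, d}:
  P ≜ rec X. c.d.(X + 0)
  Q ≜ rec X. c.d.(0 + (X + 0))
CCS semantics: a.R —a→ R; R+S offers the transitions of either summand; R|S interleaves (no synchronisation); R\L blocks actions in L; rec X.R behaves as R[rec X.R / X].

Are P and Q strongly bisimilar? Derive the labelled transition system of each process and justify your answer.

P's transition system — 3 states:
  u0 = rec X. c.d.(X + 0) → ··c··> u1
  u1 = d.((rec X. c.d.(X + 0)) + 0) → ··d··> u2
  u2 = (rec X. c.d.(X + 0)) + 0 → ··c··> u1
Q's transition system — 3 states:
  v0 = rec X. c.d.(0 + (X + 0)) → ··c··> v1
  v1 = d.(0 + ((rec X. c.d.(0 + (X + 0))) + 0)) → ··d··> v2
  v2 = 0 + ((rec X. c.d.(0 + (X + 0))) + 0) → ··c··> v1
Bisimilarity quotient blocks:
  B0 = {u0, u2, v0, v2}
  B1 = {u1, v1}
u0 ∈ B0, v0 ∈ B0 → same block

YES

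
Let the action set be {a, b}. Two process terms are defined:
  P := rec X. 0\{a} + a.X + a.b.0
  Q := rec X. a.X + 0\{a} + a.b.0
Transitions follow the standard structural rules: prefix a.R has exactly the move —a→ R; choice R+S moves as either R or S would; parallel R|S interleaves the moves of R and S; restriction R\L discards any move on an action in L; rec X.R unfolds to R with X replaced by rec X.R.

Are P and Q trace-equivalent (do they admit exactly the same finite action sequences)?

traces(P) = traces(Q)

Reachable graph of P (3 states):
  u0 = rec X. 0\{a} + a.X + a.b.0 :: ··a··> u0, ··a··> u1
  u1 = b.0 :: ··b··> u2
  u2 = 0 :: stopped
Reachable graph of Q (3 states):
  v0 = rec X. a.X + 0\{a} + a.b.0 :: ··a··> v0, ··a··> v1
  v1 = b.0 :: ··b··> v2
  v2 = 0 :: stopped
Bisimilarity quotient blocks:
  B0 = {u0, v0}
  B1 = {u1, v1}
  B2 = {u2, v2}
u0 ∈ B0, v0 ∈ B0 → same block
Bisimilar ⇒ trace-equivalent.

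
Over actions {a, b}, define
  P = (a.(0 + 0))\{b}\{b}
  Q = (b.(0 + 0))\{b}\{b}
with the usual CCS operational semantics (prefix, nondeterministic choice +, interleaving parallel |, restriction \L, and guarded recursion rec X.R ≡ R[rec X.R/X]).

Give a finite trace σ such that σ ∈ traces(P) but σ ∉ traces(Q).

a

LTS(P): 2 reachable states
  s0 = (a.(0 + 0))\{b}\{b} ⊢ -a-> s1
  s1 = (0 + 0)\{b}\{b} ⊢ ·
LTS(Q): 1 reachable states
  t0 = (b.(0 + 0))\{b}\{b} ⊢ ·
Trace ⟨a⟩ through P, begin at {s0}:
  [1] a ⇒ {s1}
  — P admits the full trace.
Trace ⟨a⟩ through Q, begin at {t0}:
  [1] a ⇒ ∅  — Q cannot continue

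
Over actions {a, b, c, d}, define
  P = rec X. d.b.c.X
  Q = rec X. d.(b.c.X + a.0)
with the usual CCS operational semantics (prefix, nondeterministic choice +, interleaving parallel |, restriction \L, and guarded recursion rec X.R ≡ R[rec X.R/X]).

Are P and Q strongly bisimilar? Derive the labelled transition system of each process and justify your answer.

P ≁ Q

P's transition system — 3 states:
  m0 = rec X. d.b.c.X → --d--▸ m1
  m1 = b.c.(rec X. d.b.c.X) → --b--▸ m2
  m2 = c.(rec X. d.b.c.X) → --c--▸ m0
Q's transition system — 4 states:
  n0 = rec X. d.(b.c.X + a.0) → --d--▸ n1
  n1 = b.c.(rec X. d.(b.c.X + a.0)) + a.0 → --a--▸ n2, --b--▸ n3
  n2 = 0 → deadlocked
  n3 = c.(rec X. d.(b.c.X + a.0)) → --c--▸ n0
Partition-refinement fixed point:
  B0 = {m0}
  B1 = {m1}
  B2 = {m2}
  B3 = {n0}
  B4 = {n1}
  B5 = {n2}
  B6 = {n3}
m0 ∈ B0, n0 ∈ B3 → different blocks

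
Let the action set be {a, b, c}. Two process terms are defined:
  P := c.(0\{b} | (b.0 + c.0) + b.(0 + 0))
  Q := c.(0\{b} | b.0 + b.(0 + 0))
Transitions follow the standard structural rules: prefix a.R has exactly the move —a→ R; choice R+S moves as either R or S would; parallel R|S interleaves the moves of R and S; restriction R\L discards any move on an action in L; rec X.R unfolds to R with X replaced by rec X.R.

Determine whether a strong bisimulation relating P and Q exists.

P's transition system — 4 states:
  m0 = c.(0\{b} | (b.0 + c.0) + b.(0 + 0)) | =c=> m1
  m1 = 0\{b} | (b.0 + c.0) + b.(0 + 0) | =b=> m2, =b=> m3, =c=> m3
  m2 = 0 + 0 | deadlocked
  m3 = 0\{b} | 0 | deadlocked
Q's transition system — 4 states:
  n0 = c.(0\{b} | b.0 + b.(0 + 0)) | =c=> n1
  n1 = 0\{b} | b.0 + b.(0 + 0) | =b=> n2, =b=> n3
  n2 = 0 + 0 | deadlocked
  n3 = 0\{b} | 0 | deadlocked
Partition-refinement fixed point:
  B0 = {m0}
  B1 = {m1}
  B2 = {m2, m3, n2, n3}
  B3 = {n0}
  B4 = {n1}
m0 ∈ B0, n0 ∈ B3 → different blocks

not bisimilar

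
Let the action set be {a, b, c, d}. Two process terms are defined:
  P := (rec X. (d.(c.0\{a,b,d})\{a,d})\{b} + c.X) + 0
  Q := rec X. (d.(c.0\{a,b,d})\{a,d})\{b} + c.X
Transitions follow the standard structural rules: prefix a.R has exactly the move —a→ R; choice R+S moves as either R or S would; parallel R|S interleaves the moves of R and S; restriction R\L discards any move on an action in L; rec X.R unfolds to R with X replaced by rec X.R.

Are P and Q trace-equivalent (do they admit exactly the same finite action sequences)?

trace-equivalent

Reachable graph of P (4 states):
  u0 = (rec X. (d.(c.0\{a,b,d})\{a,d})\{b} + c.X) + 0 :: ··c··> u1, ··d··> u2
  u1 = rec X. (d.(c.0\{a,b,d})\{a,d})\{b} + c.X :: ··c··> u1, ··d··> u2
  u2 = (c.0\{a,b,d})\{a,d}\{b} :: ··c··> u3
  u3 = 0\{a,b,d}\{a,d}\{b} :: stopped
Reachable graph of Q (3 states):
  v0 = rec X. (d.(c.0\{a,b,d})\{a,d})\{b} + c.X :: ··c··> v0, ··d··> v1
  v1 = (c.0\{a,b,d})\{a,d}\{b} :: ··c··> v2
  v2 = 0\{a,b,d}\{a,d}\{b} :: stopped
Coarsest stable partition (strong bisimilarity classes):
  B0 = {u0, u1, v0}
  B1 = {u2, v1}
  B2 = {u3, v2}
u0 ∈ B0, v0 ∈ B0 → same block
Bisimilar ⇒ trace-equivalent.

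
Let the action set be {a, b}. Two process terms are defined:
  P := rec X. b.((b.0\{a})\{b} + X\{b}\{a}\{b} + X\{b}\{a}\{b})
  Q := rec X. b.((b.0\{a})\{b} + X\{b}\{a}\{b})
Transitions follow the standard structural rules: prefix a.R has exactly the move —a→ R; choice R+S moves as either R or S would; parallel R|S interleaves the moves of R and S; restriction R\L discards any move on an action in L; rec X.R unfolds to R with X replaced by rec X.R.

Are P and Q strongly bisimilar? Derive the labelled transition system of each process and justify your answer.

P ~ Q

P's transition system — 2 states:
  p0 = rec X. b.((b.0\{a})\{b} + X\{b}\{a}\{b} + X\{b}\{a}\{b}) | -b-> p1
  p1 = (b.0\{a})\{b} + (rec X. b.((b.0\{a})\{b} + X\{b}\{a}\{b} + X\{b}\{a}\{b}))\{b}\{a}\{b} + (rec X. b.((b.0\{a})\{b} + X\{b}\{a}\{b} + X\{b}\{a}\{b}))\{b}\{a}\{b} | (no moves)
Q's transition system — 2 states:
  q0 = rec X. b.((b.0\{a})\{b} + X\{b}\{a}\{b}) | -b-> q1
  q1 = (b.0\{a})\{b} + (rec X. b.((b.0\{a})\{b} + X\{b}\{a}\{b}))\{b}\{a}\{b} | (no moves)
Partition-refinement fixed point:
  B0 = {p0, q0}
  B1 = {p1, q1}
p0 ∈ B0, q0 ∈ B0 → same block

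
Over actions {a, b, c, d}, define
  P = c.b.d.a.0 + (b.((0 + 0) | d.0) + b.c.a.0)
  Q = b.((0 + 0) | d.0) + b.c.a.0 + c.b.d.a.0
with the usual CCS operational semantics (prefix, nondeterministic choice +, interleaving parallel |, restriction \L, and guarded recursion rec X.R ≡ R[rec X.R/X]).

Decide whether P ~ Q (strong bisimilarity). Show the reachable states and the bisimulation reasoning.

Reachable graph of P (8 states):
  u0 = c.b.d.a.0 + (b.((0 + 0) | d.0) + b.c.a.0) has moves ··b··> u1, ··b··> u2, ··c··> u3
  u1 = (0 + 0) | d.0 has moves ··d··> u4
  u2 = c.a.0 has moves ··c··> u5
  u3 = b.d.a.0 has moves ··b··> u6
  u4 = (0 + 0) | 0 has moves deadlocked
  u5 = a.0 has moves ··a··> u7
  u6 = d.a.0 has moves ··d··> u5
  u7 = 0 has moves deadlocked
Reachable graph of Q (8 states):
  v0 = b.((0 + 0) | d.0) + b.c.a.0 + c.b.d.a.0 has moves ··b··> v1, ··b··> v2, ··c··> v3
  v1 = (0 + 0) | d.0 has moves ··d··> v4
  v2 = c.a.0 has moves ··c··> v5
  v3 = b.d.a.0 has moves ··b··> v6
  v4 = (0 + 0) | 0 has moves deadlocked
  v5 = a.0 has moves ··a··> v7
  v6 = d.a.0 has moves ··d··> v5
  v7 = 0 has moves deadlocked
Partition-refinement fixed point:
  B0 = {u0, v0}
  B1 = {u2, v2}
  B2 = {u5, v5}
  B3 = {u4, u7, v4, v7}
  B4 = {u1, v1}
  B5 = {u3, v3}
  B6 = {u6, v6}
u0 ∈ B0, v0 ∈ B0 → same block

bisimilar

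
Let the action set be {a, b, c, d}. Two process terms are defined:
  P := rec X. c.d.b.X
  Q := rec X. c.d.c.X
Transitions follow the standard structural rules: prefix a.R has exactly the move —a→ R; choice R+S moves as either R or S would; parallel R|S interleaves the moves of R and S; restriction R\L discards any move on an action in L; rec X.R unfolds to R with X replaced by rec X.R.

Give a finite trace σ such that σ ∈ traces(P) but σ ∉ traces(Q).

cdb

P's transition system — 3 states:
  u0 = rec X. c.d.b.X :: -c-> u1
  u1 = d.b.(rec X. c.d.b.X) :: -d-> u2
  u2 = b.(rec X. c.d.b.X) :: -b-> u0
Q's transition system — 3 states:
  v0 = rec X. c.d.c.X :: -c-> v1
  v1 = d.c.(rec X. c.d.c.X) :: -d-> v2
  v2 = c.(rec X. c.d.c.X) :: -c-> v0
Executing cdb from P (initial set {u0}):
  step 1 (c): {u1}
  step 2 (d): {u2}
  step 3 (b): {u0}
  ✓ P
Executing cdb from Q (initial set {v0}):
  step 1 (c): {v1}
  step 2 (d): {v2}
  step 3 (b): ∅  — Q cannot continue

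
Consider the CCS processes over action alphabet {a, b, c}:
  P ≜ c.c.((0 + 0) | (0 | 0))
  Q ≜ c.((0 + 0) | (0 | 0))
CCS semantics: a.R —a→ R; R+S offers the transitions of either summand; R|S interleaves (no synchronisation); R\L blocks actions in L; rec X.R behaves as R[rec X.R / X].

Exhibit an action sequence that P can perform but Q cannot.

LTS(P): 3 reachable states
  s0 = c.c.((0 + 0) | (0 | 0)) ⊢ —c→ s1
  s1 = c.((0 + 0) | (0 | 0)) ⊢ —c→ s2
  s2 = (0 + 0) | (0 | 0) ⊢ ·
LTS(Q): 2 reachable states
  t0 = c.((0 + 0) | (0 | 0)) ⊢ —c→ t1
  t1 = (0 + 0) | (0 | 0) ⊢ ·
Trace ⟨cc⟩ through P, begin at {s0}:
  step 1 (c): {s1}
  step 2 (c): {s2}
  P completes σ.
Trace ⟨cc⟩ through Q, begin at {t0}:
  step 1 (c): {t1}
  step 2 (c): ∅ (Q stuck)

cc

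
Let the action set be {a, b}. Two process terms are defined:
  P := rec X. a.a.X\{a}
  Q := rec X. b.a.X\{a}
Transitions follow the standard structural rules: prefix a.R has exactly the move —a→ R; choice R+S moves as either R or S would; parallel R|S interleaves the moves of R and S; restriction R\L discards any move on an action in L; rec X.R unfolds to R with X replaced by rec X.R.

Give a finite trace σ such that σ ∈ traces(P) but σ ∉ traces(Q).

a

Reachable graph of P (3 states):
  m0 = rec X. a.a.X\{a} :: —a→ m1
  m1 = a.(rec X. a.a.X\{a})\{a} :: —a→ m2
  m2 = (rec X. a.a.X\{a})\{a} :: (no moves)
Reachable graph of Q (4 states):
  n0 = rec X. b.a.X\{a} :: —b→ n1
  n1 = a.(rec X. b.a.X\{a})\{a} :: —a→ n2
  n2 = (rec X. b.a.X\{a})\{a} :: —b→ n3
  n3 = (a.(rec X. b.a.X\{a})\{a})\{a} :: (no moves)
Run σ = ⟨a⟩ on P: start {m0}
  [1] a ⇒ {m1}
  P completes σ.
Run σ = ⟨a⟩ on Q: start {n0}
  [1] a ⇒ ∅ (Q stuck)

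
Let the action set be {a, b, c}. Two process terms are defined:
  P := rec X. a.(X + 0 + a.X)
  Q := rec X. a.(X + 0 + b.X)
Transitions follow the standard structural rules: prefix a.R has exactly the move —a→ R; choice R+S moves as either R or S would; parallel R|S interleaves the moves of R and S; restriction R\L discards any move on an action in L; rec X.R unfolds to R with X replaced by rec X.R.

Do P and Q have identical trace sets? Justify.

Reachable graph of P (2 states):
  s0 = rec X. a.(X + 0 + a.X) :: —a→ s1
  s1 = (rec X. a.(X + 0 + a.X)) + 0 + a.(rec X. a.(X + 0 + a.X)) :: —a→ s0, —a→ s1
Reachable graph of Q (2 states):
  t0 = rec X. a.(X + 0 + b.X) :: —a→ t1
  t1 = (rec X. a.(X + 0 + b.X)) + 0 + b.(rec X. a.(X + 0 + b.X)) :: —a→ t1, —b→ t0
Executing ab from Q (initial set {t0}):
  [1] a ⇒ {t1}
  [2] b ⇒ {t0}
  — Q admits the full trace.
Executing ab from P (initial set {s0}):
  [1] a ⇒ {s1}
  [2] b ⇒ ∅  — P cannot continue

trace-distinct — witness ⟨ab⟩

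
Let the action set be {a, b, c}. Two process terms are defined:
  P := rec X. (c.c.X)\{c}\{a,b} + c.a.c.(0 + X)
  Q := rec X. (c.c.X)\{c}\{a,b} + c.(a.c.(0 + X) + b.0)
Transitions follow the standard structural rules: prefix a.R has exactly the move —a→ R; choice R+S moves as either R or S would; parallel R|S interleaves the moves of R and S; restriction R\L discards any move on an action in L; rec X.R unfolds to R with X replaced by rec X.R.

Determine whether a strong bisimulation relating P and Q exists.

NO

LTS(P): 4 reachable states
  p0 = rec X. (c.c.X)\{c}\{a,b} + c.a.c.(0 + X) :: =c=> p1
  p1 = a.c.(0 + (rec X. (c.c.X)\{c}\{a,b} + c.a.c.(0 + X))) :: =a=> p2
  p2 = c.(0 + (rec X. (c.c.X)\{c}\{a,b} + c.a.c.(0 + X))) :: =c=> p3
  p3 = 0 + (rec X. (c.c.X)\{c}\{a,b} + c.a.c.(0 + X)) :: =c=> p1
LTS(Q): 5 reachable states
  q0 = rec X. (c.c.X)\{c}\{a,b} + c.(a.c.(0 + X) + b.0) :: =c=> q1
  q1 = a.c.(0 + (rec X. (c.c.X)\{c}\{a,b} + c.(a.c.(0 + X) + b.0))) + b.0 :: =a=> q2, =b=> q3
  q2 = c.(0 + (rec X. (c.c.X)\{c}\{a,b} + c.(a.c.(0 + X) + b.0))) :: =c=> q4
  q3 = 0 :: ∅
  q4 = 0 + (rec X. (c.c.X)\{c}\{a,b} + c.(a.c.(0 + X) + b.0)) :: =c=> q1
Coarsest stable partition (strong bisimilarity classes):
  B0 = {p0, p3}
  B1 = {p1}
  B2 = {p2}
  B3 = {q0, q4}
  B4 = {q1}
  B5 = {q2}
  B6 = {q3}
p0 ∈ B0, q0 ∈ B3 → different blocks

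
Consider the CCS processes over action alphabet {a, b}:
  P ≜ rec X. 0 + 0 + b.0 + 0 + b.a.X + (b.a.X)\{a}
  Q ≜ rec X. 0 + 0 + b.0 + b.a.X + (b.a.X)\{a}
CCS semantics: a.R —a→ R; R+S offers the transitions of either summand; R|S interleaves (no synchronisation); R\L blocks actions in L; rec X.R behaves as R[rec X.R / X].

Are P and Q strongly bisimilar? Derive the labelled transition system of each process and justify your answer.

Reachable graph of P (4 states):
  u0 = rec X. 0 + 0 + b.0 + 0 + b.a.X + (b.a.X)\{a} ⊢ --b--▸ u1, --b--▸ u2, --b--▸ u3
  u1 = (a.(rec X. 0 + 0 + b.0 + 0 + b.a.X + (b.a.X)\{a}))\{a} ⊢ ·
  u2 = 0 ⊢ ·
  u3 = a.(rec X. 0 + 0 + b.0 + 0 + b.a.X + (b.a.X)\{a}) ⊢ --a--▸ u0
Reachable graph of Q (4 states):
  v0 = rec X. 0 + 0 + b.0 + b.a.X + (b.a.X)\{a} ⊢ --b--▸ v1, --b--▸ v2, --b--▸ v3
  v1 = (a.(rec X. 0 + 0 + b.0 + b.a.X + (b.a.X)\{a}))\{a} ⊢ ·
  v2 = 0 ⊢ ·
  v3 = a.(rec X. 0 + 0 + b.0 + b.a.X + (b.a.X)\{a}) ⊢ --a--▸ v0
Bisimilarity quotient blocks:
  B0 = {u0, v0}
  B1 = {u3, v3}
  B2 = {u1, u2, v1, v2}
u0 ∈ B0, v0 ∈ B0 → same block

YES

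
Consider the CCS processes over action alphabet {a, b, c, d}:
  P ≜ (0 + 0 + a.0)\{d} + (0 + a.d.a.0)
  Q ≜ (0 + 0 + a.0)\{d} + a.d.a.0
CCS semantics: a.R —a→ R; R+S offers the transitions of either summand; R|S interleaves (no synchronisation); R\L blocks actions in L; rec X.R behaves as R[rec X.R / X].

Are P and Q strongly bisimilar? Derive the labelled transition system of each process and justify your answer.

LTS(P): 5 reachable states
  u0 = (0 + 0 + a.0)\{d} + (0 + a.d.a.0) :: ··a··> u1, ··a··> u2
  u1 = 0\{d} :: ·
  u2 = d.a.0 :: ··d··> u3
  u3 = a.0 :: ··a··> u4
  u4 = 0 :: ·
LTS(Q): 5 reachable states
  v0 = (0 + 0 + a.0)\{d} + a.d.a.0 :: ··a··> v1, ··a··> v2
  v1 = 0\{d} :: ·
  v2 = d.a.0 :: ··d··> v3
  v3 = a.0 :: ··a··> v4
  v4 = 0 :: ·
Bisimilarity quotient blocks:
  B0 = {u0, v0}
  B1 = {u2, v2}
  B2 = {u3, v3}
  B3 = {u1, u4, v1, v4}
u0 ∈ B0, v0 ∈ B0 → same block

YES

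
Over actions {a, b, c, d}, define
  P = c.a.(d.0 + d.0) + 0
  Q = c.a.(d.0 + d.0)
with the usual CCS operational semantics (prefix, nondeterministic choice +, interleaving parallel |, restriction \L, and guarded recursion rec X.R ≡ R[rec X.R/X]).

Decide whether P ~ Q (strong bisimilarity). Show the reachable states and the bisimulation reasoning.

bisimilar

P's transition system — 4 states:
  m0 = c.a.(d.0 + d.0) + 0 :: =c=> m1
  m1 = a.(d.0 + d.0) :: =a=> m2
  m2 = d.0 + d.0 :: =d=> m3
  m3 = 0 :: deadlocked
Q's transition system — 4 states:
  n0 = c.a.(d.0 + d.0) :: =c=> n1
  n1 = a.(d.0 + d.0) :: =a=> n2
  n2 = d.0 + d.0 :: =d=> n3
  n3 = 0 :: deadlocked
Bisimilarity quotient blocks:
  B0 = {m0, n0}
  B1 = {m1, n1}
  B2 = {m2, n2}
  B3 = {m3, n3}
m0 ∈ B0, n0 ∈ B0 → same block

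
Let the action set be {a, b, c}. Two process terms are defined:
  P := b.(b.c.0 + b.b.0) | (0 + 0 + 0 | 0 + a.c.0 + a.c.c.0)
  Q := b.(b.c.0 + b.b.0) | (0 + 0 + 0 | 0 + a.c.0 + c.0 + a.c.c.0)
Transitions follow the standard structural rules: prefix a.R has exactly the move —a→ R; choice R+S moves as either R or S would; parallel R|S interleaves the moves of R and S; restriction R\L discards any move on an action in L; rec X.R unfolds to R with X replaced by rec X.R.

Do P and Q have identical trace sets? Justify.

trace-distinct — witness ⟨c⟩

Reachable graph of P (20 states):
  u0 = b.(b.c.0 + b.b.0) | (0 + 0 + 0 | 0 + a.c.0 + a.c.c.0) ⊢ --a--▸ u1, --a--▸ u2, --b--▸ u3
  u1 = b.(b.c.0 + b.b.0) | c.0 ⊢ --b--▸ u4, --c--▸ u5
  u2 = b.(b.c.0 + b.b.0) | c.c.0 ⊢ --b--▸ u6, --c--▸ u1
  u3 = (b.c.0 + b.b.0) | (0 + 0 + 0 | 0 + a.c.0 + a.c.c.0) ⊢ --a--▸ u4, --a--▸ u6, --b--▸ u7, --b--▸ u8
  u4 = (b.c.0 + b.b.0) | c.0 ⊢ --b--▸ u10, --b--▸ u9, --c--▸ u11
  u5 = b.(b.c.0 + b.b.0) | 0 ⊢ --b--▸ u11
  u6 = (b.c.0 + b.b.0) | c.c.0 ⊢ --b--▸ u12, --b--▸ u13, --c--▸ u4
  u7 = b.0 | (0 + 0 + 0 | 0 + a.c.0 + a.c.c.0) ⊢ --a--▸ u12, --a--▸ u9, --b--▸ u14
  u8 = c.0 | (0 + 0 + 0 | 0 + a.c.0 + a.c.c.0) ⊢ --a--▸ u10, --a--▸ u13, --c--▸ u14
  u9 = b.0 | c.0 ⊢ --b--▸ u15, --c--▸ u16
  u10 = c.0 | c.0 ⊢ --c--▸ u15, --c--▸ u17
  u11 = (b.c.0 + b.b.0) | 0 ⊢ --b--▸ u16, --b--▸ u17
  u12 = b.0 | c.c.0 ⊢ --b--▸ u18, --c--▸ u9
  u13 = c.0 | c.c.0 ⊢ --c--▸ u10, --c--▸ u18
  u14 = 0 | (0 + 0 + 0 | 0 + a.c.0 + a.c.c.0) ⊢ --a--▸ u15, --a--▸ u18
  u15 = 0 | c.0 ⊢ --c--▸ u19
  u16 = b.0 | 0 ⊢ --b--▸ u19
  u17 = c.0 | 0 ⊢ --c--▸ u19
  u18 = 0 | c.c.0 ⊢ --c--▸ u15
  u19 = 0 | 0 ⊢ (no moves)
Reachable graph of Q (20 states):
  v0 = b.(b.c.0 + b.b.0) | (0 + 0 + 0 | 0 + a.c.0 + c.0 + a.c.c.0) ⊢ --a--▸ v1, --a--▸ v2, --b--▸ v3, --c--▸ v4
  v1 = b.(b.c.0 + b.b.0) | c.0 ⊢ --b--▸ v5, --c--▸ v4
  v2 = b.(b.c.0 + b.b.0) | c.c.0 ⊢ --b--▸ v6, --c--▸ v1
  v3 = (b.c.0 + b.b.0) | (0 + 0 + 0 | 0 + a.c.0 + c.0 + a.c.c.0) ⊢ --a--▸ v5, --a--▸ v6, --b--▸ v7, --b--▸ v8, --c--▸ v9
  v4 = b.(b.c.0 + b.b.0) | 0 ⊢ --b--▸ v9
  v5 = (b.c.0 + b.b.0) | c.0 ⊢ --b--▸ v10, --b--▸ v11, --c--▸ v9
  v6 = (b.c.0 + b.b.0) | c.c.0 ⊢ --b--▸ v12, --b--▸ v13, --c--▸ v5
  v7 = b.0 | (0 + 0 + 0 | 0 + a.c.0 + c.0 + a.c.c.0) ⊢ --a--▸ v10, --a--▸ v12, --b--▸ v14, --c--▸ v15
  v8 = c.0 | (0 + 0 + 0 | 0 + a.c.0 + c.0 + a.c.c.0) ⊢ --a--▸ v11, --a--▸ v13, --c--▸ v14, --c--▸ v16
  v9 = (b.c.0 + b.b.0) | 0 ⊢ --b--▸ v15, --b--▸ v16
  v10 = b.0 | c.0 ⊢ --b--▸ v17, --c--▸ v15
  v11 = c.0 | c.0 ⊢ --c--▸ v16, --c--▸ v17
  v12 = b.0 | c.c.0 ⊢ --b--▸ v18, --c--▸ v10
  v13 = c.0 | c.c.0 ⊢ --c--▸ v11, --c--▸ v18
  v14 = 0 | (0 + 0 + 0 | 0 + a.c.0 + c.0 + a.c.c.0) ⊢ --a--▸ v17, --a--▸ v18, --c--▸ v19
  v15 = b.0 | 0 ⊢ --b--▸ v19
  v16 = c.0 | 0 ⊢ --c--▸ v19
  v17 = 0 | c.0 ⊢ --c--▸ v19
  v18 = 0 | c.c.0 ⊢ --c--▸ v17
  v19 = 0 | 0 ⊢ (no moves)
Run σ = ⟨c⟩ on Q: start {v0}
  after c @ step 1: {v4}
  Q completes σ.
Run σ = ⟨c⟩ on P: start {u0}
  after c @ step 1: ∅  — P cannot continue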